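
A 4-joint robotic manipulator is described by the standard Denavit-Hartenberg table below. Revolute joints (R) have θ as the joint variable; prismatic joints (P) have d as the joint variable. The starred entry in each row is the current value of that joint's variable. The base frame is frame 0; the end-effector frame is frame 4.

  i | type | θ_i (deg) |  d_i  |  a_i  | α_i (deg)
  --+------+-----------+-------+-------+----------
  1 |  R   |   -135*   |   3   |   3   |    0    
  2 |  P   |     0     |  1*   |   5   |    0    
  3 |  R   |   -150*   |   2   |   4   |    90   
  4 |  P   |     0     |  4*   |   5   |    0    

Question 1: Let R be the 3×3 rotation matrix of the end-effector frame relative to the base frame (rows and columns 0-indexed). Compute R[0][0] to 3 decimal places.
0.259

End-effector x-axis (col 0 of R) = (0.2588,0.9659,0.0000)
R[0][0] = 0.2588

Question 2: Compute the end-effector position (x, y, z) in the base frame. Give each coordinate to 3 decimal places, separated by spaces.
after link 1: o_1 = (-2.1213, -2.1213, 3.0000)
after link 2: o_2 = (-5.6569, -5.6569, 4.0000)
after link 3: o_3 = (-4.6216, -1.7932, 6.0000)
after link 4: o_4 = (0.5362, 2.0012, 6.0000)

0.536 2.001 6.000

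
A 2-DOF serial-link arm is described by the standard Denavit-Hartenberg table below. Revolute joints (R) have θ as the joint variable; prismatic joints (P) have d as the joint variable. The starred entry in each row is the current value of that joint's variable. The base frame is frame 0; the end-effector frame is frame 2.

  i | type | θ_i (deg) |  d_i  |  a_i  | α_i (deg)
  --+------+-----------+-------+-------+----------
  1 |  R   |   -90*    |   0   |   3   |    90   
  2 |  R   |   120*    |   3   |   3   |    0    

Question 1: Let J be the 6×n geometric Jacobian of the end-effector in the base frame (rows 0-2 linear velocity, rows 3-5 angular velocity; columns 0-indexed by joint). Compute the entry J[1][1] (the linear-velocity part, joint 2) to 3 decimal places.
axis z_1 = (-1.0000,-0.0000,0.0000); lever o_n−o_1 = (-3.0000,1.5000,2.5981)
cross product → J_v[:, 1] = (-0.0000,2.5981,-1.5000)
J_ω[:, 1] = z_1
entry J[1][1] = 2.5981

2.598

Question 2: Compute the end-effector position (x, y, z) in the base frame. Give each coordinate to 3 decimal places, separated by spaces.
-3.000 -1.500 2.598

after link 1: o_1 = (0.0000, -3.0000, 0.0000)
after link 2: o_2 = (-3.0000, -1.5000, 2.5981)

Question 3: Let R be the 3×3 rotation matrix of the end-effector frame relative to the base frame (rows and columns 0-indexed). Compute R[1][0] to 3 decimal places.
0.500

End-effector x-axis (col 0 of R) = (0.0000,0.5000,0.8660)
R[1][0] = 0.5000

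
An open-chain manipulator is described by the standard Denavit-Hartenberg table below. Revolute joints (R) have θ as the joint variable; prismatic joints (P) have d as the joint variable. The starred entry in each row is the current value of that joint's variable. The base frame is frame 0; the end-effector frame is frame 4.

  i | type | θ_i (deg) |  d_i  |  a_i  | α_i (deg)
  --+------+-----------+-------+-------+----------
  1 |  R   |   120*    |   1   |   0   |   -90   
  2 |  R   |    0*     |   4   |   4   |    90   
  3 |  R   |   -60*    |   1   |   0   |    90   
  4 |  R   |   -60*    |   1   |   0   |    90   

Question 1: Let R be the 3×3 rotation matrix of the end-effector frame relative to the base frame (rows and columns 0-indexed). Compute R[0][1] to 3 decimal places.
0.866

End-effector y-axis (col 1 of R) = (0.8660,-0.5000,0.0000)
R[0][1] = 0.8660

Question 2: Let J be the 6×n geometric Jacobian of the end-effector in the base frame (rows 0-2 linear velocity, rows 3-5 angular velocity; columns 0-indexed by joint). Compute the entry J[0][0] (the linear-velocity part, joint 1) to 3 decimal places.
axis z_0 = ẑ; lever o_n−o_0 = (-4.5981,0.9641,2.0000)
cross product → J_v[:, 0] = (-0.9641,-4.5981,0.0000)
J_ω[:, 0] = z_0
entry J[0][0] = -0.9641

-0.964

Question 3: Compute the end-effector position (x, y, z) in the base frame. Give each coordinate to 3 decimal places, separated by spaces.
-4.598 0.964 2.000

after link 1: o_1 = (0.0000, 0.0000, 1.0000)
after link 2: o_2 = (-5.4641, 1.4641, 1.0000)
after link 3: o_3 = (-5.4641, 1.4641, 2.0000)
after link 4: o_4 = (-4.5981, 0.9641, 2.0000)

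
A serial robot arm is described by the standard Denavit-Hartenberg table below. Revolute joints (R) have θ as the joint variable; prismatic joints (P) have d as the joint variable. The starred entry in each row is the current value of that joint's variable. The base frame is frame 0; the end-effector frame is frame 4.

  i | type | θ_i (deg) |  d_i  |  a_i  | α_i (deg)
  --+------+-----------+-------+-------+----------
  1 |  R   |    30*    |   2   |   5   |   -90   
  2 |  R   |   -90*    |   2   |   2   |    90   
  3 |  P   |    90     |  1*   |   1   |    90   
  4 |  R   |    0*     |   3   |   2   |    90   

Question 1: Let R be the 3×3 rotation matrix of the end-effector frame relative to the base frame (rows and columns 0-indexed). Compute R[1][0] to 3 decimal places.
0.866

End-effector x-axis (col 0 of R) = (-0.5000,0.8660,0.0000)
R[1][0] = 0.8660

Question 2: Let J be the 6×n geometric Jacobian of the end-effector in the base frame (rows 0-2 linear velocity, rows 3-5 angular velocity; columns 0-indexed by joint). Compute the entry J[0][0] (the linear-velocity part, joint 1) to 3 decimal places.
-6.330

axis z_0 = ẑ; lever o_n−o_0 = (0.9641,6.3301,7.0000)
cross product → J_v[:, 0] = (-6.3301,0.9641,0.0000)
J_ω[:, 0] = z_0
entry J[0][0] = -6.3301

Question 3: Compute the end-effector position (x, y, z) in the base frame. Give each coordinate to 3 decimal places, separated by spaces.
0.964 6.330 7.000

after link 1: o_1 = (4.3301, 2.5000, 2.0000)
after link 2: o_2 = (3.3301, 4.2321, 4.0000)
after link 3: o_3 = (1.9641, 4.5981, 4.0000)
after link 4: o_4 = (0.9641, 6.3301, 7.0000)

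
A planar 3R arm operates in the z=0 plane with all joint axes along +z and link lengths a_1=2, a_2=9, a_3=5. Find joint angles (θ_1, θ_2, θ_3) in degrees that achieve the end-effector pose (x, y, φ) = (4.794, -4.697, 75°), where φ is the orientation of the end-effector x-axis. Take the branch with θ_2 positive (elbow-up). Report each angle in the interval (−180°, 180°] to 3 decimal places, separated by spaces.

-119.992 59.989 135.003

wrist centre = target − a_3·(cos φ, sin φ) = (3.4999, -9.5266)
cos θ_2 = (103.0060−2²−9²)/(2·2·9) = 0.5002; θ_2 = 59.9890° (elbow-up)
β = atan2(-9.5266,3.4999) = -69.8276°; ψ = atan2(7.7934,6.5015) = 50.1639°
θ_1 = β − ψ = -119.9916°
θ_3 = φ − θ_1 − θ_2 = 135.0026° (wrapped to (-180°,180°])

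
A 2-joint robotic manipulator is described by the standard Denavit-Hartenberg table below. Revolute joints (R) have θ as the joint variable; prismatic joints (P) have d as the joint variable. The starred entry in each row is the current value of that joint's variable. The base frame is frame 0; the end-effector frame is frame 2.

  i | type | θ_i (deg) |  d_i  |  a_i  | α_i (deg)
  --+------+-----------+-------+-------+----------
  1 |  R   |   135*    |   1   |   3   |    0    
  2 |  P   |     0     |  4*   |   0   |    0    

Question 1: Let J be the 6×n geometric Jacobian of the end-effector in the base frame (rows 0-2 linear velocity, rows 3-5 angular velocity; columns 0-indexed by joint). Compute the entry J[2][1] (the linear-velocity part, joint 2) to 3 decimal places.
1.000

prismatic axis z_1 = (0.0000,0.0000,1.0000)
J_v[:, 1] = z_1; J_ω[:, 1] = (0,0,0)
entry J[2][1] = 1.0000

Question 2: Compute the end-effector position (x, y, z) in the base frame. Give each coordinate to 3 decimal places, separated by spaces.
after link 1: o_1 = (-2.1213, 2.1213, 1.0000)
after link 2: o_2 = (-2.1213, 2.1213, 5.0000)

-2.121 2.121 5.000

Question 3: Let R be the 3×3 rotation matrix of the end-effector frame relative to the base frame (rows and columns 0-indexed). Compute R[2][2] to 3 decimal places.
End-effector z-axis (col 2 of R) = (0.0000,0.0000,1.0000)
R[2][2] = 1.0000

1.000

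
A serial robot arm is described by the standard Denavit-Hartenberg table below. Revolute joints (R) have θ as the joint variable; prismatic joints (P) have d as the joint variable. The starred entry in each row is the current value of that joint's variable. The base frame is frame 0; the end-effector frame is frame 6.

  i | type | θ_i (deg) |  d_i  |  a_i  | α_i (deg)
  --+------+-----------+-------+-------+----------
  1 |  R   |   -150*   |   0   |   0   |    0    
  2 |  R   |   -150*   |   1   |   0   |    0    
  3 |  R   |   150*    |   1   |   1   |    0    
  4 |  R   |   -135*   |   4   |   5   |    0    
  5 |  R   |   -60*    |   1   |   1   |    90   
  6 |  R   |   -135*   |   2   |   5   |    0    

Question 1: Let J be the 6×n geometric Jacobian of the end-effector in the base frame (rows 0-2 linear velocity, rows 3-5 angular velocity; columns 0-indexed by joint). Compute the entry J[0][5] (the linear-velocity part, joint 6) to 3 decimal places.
3.415

axis z_5 = (0.2588,-0.9659,0.0000); lever o_n−o_5 = (-2.8974,-2.8469,-3.5355)
cross product → J_v[:, 5] = (3.4151,0.9151,-3.5355)
J_ω[:, 5] = z_5
entry J[0][5] = 3.4151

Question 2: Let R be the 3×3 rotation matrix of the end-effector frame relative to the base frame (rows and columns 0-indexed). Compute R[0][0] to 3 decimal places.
End-effector x-axis (col 0 of R) = (-0.6830,-0.1830,-0.7071)
R[0][0] = -0.6830

-0.683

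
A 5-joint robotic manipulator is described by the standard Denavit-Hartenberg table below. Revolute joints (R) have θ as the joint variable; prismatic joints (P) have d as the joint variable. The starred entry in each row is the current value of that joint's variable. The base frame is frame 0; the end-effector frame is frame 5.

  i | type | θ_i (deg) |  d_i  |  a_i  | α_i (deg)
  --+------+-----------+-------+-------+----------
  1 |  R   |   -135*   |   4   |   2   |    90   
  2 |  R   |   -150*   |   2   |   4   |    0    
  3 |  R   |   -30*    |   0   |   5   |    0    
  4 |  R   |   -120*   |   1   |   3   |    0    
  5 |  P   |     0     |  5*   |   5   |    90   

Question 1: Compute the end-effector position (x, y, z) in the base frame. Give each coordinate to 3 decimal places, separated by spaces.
-3.914 7.399 8.928

after link 1: o_1 = (-1.4142, -1.4142, 4.0000)
after link 2: o_2 = (-0.3789, 2.4495, 2.0000)
after link 3: o_3 = (3.1566, 5.9850, 2.0000)
after link 4: o_4 = (1.3888, 5.6315, 4.5981)
after link 5: o_5 = (-3.9145, 7.3992, 8.9282)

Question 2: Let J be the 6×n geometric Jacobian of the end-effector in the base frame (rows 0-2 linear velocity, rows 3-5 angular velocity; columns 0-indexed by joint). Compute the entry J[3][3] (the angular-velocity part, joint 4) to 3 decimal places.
-0.707

axis z_3 = (-0.7071,0.7071,0.0000); lever o_n−o_3 = (-7.0711,1.4142,6.9282)
cross product → J_v[:, 3] = (4.8990,4.8990,4.0000)
J_ω[:, 3] = z_3
entry J[3][3] = -0.7071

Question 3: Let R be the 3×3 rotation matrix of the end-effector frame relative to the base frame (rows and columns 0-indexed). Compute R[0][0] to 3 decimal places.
End-effector x-axis (col 0 of R) = (-0.3536,-0.3536,0.8660)
R[0][0] = -0.3536

-0.354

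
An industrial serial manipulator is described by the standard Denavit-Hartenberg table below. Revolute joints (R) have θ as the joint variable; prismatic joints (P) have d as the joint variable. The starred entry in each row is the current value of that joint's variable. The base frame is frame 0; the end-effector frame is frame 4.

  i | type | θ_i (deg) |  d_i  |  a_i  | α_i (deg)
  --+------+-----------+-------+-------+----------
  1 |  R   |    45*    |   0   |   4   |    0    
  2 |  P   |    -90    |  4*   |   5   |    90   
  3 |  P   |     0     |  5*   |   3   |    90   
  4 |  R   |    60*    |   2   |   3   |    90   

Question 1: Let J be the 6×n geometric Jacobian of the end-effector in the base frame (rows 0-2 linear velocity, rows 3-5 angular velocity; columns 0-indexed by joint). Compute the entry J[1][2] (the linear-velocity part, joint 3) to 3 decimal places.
-0.707

prismatic axis z_2 = (-0.7071,-0.7071,0.0000)
J_v[:, 2] = z_2; J_ω[:, 2] = (0,0,0)
entry J[1][2] = -0.7071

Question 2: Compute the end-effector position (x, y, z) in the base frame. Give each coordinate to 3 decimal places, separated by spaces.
after link 1: o_1 = (2.8284, 2.8284, 0.0000)
after link 2: o_2 = (6.3640, -0.7071, 4.0000)
after link 3: o_3 = (4.9497, -6.3640, 4.0000)
after link 4: o_4 = (4.1733, -9.2617, 2.0000)

4.173 -9.262 2.000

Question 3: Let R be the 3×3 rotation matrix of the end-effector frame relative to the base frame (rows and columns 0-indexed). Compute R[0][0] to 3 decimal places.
End-effector x-axis (col 0 of R) = (-0.2588,-0.9659,0.0000)
R[0][0] = -0.2588

-0.259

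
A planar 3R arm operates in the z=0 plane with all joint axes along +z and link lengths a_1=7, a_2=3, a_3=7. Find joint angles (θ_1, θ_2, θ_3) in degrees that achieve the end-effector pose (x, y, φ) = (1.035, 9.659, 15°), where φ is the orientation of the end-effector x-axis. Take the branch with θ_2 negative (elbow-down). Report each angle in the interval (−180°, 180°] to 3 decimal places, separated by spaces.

wrist centre = target − a_3·(cos φ, sin φ) = (-5.7265, 7.8473)
cos θ_2 = (94.3722−7²−3²)/(2·7·3) = 0.8660; θ_2 = -30.0024° (elbow-down)
β = atan2(7.8473,-5.7265) = 126.1198°; ψ = atan2(-1.5001,9.5980) = -8.8831°
θ_1 = β − ψ = 135.0029°
θ_3 = φ − θ_1 − θ_2 = -90.0005° (wrapped to (-180°,180°])

135.003 -30.002 -90.000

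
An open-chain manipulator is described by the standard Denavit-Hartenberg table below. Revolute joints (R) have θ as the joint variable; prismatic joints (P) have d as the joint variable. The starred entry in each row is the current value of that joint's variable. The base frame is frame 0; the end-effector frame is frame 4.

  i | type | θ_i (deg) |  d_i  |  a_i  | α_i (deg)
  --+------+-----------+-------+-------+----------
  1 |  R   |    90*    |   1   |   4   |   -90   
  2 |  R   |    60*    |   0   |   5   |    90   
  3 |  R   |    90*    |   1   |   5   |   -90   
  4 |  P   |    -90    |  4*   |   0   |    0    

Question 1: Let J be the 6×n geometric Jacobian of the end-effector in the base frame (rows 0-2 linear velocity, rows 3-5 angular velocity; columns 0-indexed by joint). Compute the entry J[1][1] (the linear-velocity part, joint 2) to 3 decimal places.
axis z_1 = (-1.0000,0.0000,0.0000); lever o_n−o_1 = (-5.0000,1.3660,-0.3660)
cross product → J_v[:, 1] = (-0.0000,-0.3660,-1.3660)
J_ω[:, 1] = z_1
entry J[1][1] = -0.3660

-0.366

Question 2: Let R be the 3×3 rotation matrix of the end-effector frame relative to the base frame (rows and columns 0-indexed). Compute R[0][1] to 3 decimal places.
End-effector y-axis (col 1 of R) = (-1.0000,-0.0000,-0.0000)
R[0][1] = -1.0000

-1.000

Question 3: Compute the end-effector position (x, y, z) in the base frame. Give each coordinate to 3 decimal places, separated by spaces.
after link 1: o_1 = (0.0000, 4.0000, 1.0000)
after link 2: o_2 = (0.0000, 6.5000, -3.3301)
after link 3: o_3 = (-5.0000, 7.3660, -2.8301)
after link 4: o_4 = (-5.0000, 5.3660, 0.6340)

-5.000 5.366 0.634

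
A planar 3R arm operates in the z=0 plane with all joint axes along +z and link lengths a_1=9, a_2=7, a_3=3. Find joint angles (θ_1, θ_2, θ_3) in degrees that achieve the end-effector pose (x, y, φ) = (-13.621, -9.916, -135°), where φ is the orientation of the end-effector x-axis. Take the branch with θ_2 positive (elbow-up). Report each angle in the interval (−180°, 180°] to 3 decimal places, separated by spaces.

wrist centre = target − a_3·(cos φ, sin φ) = (-11.4997, -7.7947)
cos θ_2 = (192.9997−9²−7²)/(2·9·7) = 0.5000; θ_2 = 60.0002° (elbow-up)
β = atan2(-7.7947,-11.4997) = -145.8699°; ψ = atan2(6.0622,12.5000) = 25.8723°
θ_1 = β − ψ = -171.7422°
θ_3 = φ − θ_1 − θ_2 = -23.2580° (wrapped to (-180°,180°])

-171.742 60.000 -23.258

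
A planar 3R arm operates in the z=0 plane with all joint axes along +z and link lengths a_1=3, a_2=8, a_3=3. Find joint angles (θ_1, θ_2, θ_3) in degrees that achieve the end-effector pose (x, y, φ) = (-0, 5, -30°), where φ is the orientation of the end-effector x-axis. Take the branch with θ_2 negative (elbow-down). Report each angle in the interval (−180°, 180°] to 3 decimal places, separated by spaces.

wrist centre = target − a_3·(cos φ, sin φ) = (-2.5981, 6.5000)
cos θ_2 = (49.0000−3²−8²)/(2·3·8) = -0.5000; θ_2 = -120.0000° (elbow-down)
β = atan2(6.5000,-2.5981) = 111.7868°; ψ = atan2(-6.9282,-1.0000) = -98.2132°
θ_1 = β − ψ = 210.0000°
θ_3 = φ − θ_1 − θ_2 = -120.0000° (wrapped to (-180°,180°])

-150.000 -120.000 -120.000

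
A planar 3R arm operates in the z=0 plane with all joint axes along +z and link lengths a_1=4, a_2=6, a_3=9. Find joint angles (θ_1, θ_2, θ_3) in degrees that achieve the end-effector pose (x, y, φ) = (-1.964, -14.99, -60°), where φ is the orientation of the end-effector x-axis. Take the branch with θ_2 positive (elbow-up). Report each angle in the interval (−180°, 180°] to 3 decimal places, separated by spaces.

wrist centre = target − a_3·(cos φ, sin φ) = (-6.4640, -7.1958)
cos θ_2 = (93.5624−4²−6²)/(2·4·6) = 0.8659; θ_2 = 30.0162° (elbow-up)
β = atan2(-7.1958,-6.4640) = -131.9335°; ψ = atan2(3.0015,9.1953) = 18.0774°
θ_1 = β − ψ = -150.0109°
θ_3 = φ − θ_1 − θ_2 = 59.9947° (wrapped to (-180°,180°])

-150.011 30.016 59.995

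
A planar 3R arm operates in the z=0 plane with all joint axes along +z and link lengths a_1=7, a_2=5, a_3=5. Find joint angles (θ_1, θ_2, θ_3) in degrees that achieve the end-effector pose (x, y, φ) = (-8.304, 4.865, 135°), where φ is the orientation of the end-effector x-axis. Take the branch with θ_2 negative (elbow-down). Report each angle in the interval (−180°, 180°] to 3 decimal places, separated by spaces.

wrist centre = target − a_3·(cos φ, sin φ) = (-4.7685, 1.3295)
cos θ_2 = (24.5057−7²−5²)/(2·7·5) = -0.7071; θ_2 = -134.9963° (elbow-down)
β = atan2(1.3295,-4.7685) = 164.4213°; ψ = atan2(-3.5358,3.4647) = -45.5816°
θ_1 = β − ψ = 210.0030°
θ_3 = φ − θ_1 − θ_2 = 59.9933° (wrapped to (-180°,180°])

-149.997 -134.996 59.993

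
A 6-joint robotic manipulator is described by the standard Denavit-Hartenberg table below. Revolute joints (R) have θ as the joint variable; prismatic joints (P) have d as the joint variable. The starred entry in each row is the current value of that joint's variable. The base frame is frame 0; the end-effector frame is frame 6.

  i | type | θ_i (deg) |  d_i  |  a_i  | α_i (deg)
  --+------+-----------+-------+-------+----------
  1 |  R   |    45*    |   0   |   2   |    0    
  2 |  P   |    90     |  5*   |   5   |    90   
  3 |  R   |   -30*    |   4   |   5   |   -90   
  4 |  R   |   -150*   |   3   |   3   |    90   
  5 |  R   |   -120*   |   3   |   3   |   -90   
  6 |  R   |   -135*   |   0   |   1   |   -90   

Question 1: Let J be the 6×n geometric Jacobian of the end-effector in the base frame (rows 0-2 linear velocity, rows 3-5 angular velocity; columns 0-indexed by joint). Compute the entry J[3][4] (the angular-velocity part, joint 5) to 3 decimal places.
axis z_4 = (-0.3062,-0.9186,0.2500); lever o_n−o_4 = (-1.4463,-3.9046,-1.2893)
cross product → J_v[:, 4] = (2.1605,-0.7564,-0.1330)
J_ω[:, 4] = z_4
entry J[3][4] = -0.3062

-0.306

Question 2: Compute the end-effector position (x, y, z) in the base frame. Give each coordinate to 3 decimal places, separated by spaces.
after link 1: o_1 = (1.4142, 1.4142, 0.0000)
after link 2: o_2 = (-2.1213, 4.9497, 5.0000)
after link 3: o_3 = (-2.3548, 10.8400, 2.5000)
after link 4: o_4 = (-0.7638, 11.3704, 6.3971)
after link 5: o_5 = (-2.0896, 7.9613, 4.2476)
after link 6: o_6 = (-2.2101, 7.4658, 5.1078)

-2.210 7.466 5.108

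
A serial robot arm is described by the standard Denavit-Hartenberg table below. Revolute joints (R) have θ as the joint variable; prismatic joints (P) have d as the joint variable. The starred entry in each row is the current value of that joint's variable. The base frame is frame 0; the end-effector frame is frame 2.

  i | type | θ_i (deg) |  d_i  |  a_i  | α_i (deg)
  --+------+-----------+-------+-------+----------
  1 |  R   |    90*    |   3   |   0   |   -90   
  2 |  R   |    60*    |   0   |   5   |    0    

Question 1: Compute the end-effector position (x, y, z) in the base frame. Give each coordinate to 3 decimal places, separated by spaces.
after link 1: o_1 = (0.0000, 0.0000, 3.0000)
after link 2: o_2 = (-0.0000, 2.5000, -1.3301)

-0.000 2.500 -1.330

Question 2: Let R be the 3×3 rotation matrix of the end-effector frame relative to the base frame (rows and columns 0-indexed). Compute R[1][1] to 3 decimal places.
-0.866

End-effector y-axis (col 1 of R) = (-0.0000,-0.8660,-0.5000)
R[1][1] = -0.8660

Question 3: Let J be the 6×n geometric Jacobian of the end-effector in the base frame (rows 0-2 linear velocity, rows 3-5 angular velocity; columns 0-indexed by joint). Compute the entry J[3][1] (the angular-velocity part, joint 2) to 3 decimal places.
axis z_1 = (-1.0000,0.0000,0.0000); lever o_n−o_1 = (-0.0000,2.5000,-4.3301)
cross product → J_v[:, 1] = (-0.0000,-4.3301,-2.5000)
J_ω[:, 1] = z_1
entry J[3][1] = -1.0000

-1.000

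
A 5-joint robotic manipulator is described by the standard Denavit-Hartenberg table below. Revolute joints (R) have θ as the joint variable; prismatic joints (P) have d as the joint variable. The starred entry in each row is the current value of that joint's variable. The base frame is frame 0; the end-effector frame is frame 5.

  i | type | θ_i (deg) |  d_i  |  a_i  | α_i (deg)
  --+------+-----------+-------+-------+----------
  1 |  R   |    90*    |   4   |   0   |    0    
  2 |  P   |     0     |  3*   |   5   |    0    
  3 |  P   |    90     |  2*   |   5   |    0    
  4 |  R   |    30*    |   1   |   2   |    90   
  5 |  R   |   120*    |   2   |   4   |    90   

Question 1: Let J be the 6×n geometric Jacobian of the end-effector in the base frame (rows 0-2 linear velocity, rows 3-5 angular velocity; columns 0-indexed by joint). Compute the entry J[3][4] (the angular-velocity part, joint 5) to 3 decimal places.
axis z_4 = (-0.5000,0.8660,0.0000); lever o_n−o_4 = (0.7321,2.7321,3.4641)
cross product → J_v[:, 4] = (3.0000,1.7321,-2.0000)
J_ω[:, 4] = z_4
entry J[3][4] = -0.5000

-0.500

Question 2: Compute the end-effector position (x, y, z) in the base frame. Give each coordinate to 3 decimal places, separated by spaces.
after link 1: o_1 = (0.0000, 0.0000, 4.0000)
after link 2: o_2 = (0.0000, 5.0000, 7.0000)
after link 3: o_3 = (-5.0000, 5.0000, 9.0000)
after link 4: o_4 = (-6.7321, 4.0000, 10.0000)
after link 5: o_5 = (-6.0000, 6.7321, 13.4641)

-6.000 6.732 13.464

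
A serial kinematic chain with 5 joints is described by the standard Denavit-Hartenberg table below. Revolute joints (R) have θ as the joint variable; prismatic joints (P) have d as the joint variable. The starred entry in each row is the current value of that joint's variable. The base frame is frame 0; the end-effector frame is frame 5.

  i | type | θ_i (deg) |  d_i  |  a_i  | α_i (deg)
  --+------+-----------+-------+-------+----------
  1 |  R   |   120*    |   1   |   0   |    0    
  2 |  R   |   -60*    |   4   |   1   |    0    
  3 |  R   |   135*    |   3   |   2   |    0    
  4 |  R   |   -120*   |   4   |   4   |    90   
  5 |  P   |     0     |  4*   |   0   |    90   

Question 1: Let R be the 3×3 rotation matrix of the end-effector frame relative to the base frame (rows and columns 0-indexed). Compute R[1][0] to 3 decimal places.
0.966

End-effector x-axis (col 0 of R) = (0.2588,0.9659,0.0000)
R[1][0] = 0.9659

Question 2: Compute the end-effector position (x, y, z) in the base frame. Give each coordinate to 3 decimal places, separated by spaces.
after link 1: o_1 = (0.0000, 0.0000, 1.0000)
after link 2: o_2 = (0.5000, 0.8660, 5.0000)
after link 3: o_3 = (-1.4319, 0.3484, 8.0000)
after link 4: o_4 = (-0.3966, 4.2121, 12.0000)
after link 5: o_5 = (3.4671, 3.1768, 12.0000)

3.467 3.177 12.000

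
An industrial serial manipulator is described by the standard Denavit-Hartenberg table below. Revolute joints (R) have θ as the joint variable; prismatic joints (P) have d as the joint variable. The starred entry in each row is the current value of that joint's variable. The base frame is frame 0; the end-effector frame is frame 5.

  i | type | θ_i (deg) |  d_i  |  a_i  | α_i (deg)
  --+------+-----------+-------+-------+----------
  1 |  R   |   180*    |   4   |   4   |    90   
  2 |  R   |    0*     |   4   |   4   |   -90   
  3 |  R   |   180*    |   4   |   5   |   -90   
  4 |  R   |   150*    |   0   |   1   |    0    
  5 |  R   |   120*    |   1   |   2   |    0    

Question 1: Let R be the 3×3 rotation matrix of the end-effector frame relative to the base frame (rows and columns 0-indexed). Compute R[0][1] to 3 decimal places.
1.000

End-effector y-axis (col 1 of R) = (1.0000,-0.0000,0.0000)
R[0][1] = 1.0000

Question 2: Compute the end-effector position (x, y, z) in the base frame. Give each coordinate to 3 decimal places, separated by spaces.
-3.866 5.000 9.500

after link 1: o_1 = (-4.0000, 0.0000, 4.0000)
after link 2: o_2 = (-8.0000, 4.0000, 4.0000)
after link 3: o_3 = (-3.0000, 4.0000, 8.0000)
after link 4: o_4 = (-3.8660, 4.0000, 7.5000)
after link 5: o_5 = (-3.8660, 5.0000, 9.5000)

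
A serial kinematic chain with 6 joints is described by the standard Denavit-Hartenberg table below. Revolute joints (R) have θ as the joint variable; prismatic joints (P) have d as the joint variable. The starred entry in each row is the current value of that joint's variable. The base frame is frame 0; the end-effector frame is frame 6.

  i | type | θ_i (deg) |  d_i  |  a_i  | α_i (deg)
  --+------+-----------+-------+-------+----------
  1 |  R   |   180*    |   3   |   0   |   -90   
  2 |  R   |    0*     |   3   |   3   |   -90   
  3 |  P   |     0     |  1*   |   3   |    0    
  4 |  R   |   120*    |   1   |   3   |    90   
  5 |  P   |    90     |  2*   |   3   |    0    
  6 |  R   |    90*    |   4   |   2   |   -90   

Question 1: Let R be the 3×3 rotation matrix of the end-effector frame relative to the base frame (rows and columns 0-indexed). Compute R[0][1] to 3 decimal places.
End-effector y-axis (col 1 of R) = (0.8660,-0.5000,0.0000)
R[0][1] = 0.8660

0.866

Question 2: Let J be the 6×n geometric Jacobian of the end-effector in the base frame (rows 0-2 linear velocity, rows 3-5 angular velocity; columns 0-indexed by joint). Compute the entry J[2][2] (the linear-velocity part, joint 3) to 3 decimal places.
-1.000

prismatic axis z_2 = (-0.0000,-0.0000,-1.0000)
J_v[:, 2] = z_2; J_ω[:, 2] = (0,0,0)
entry J[2][2] = -1.0000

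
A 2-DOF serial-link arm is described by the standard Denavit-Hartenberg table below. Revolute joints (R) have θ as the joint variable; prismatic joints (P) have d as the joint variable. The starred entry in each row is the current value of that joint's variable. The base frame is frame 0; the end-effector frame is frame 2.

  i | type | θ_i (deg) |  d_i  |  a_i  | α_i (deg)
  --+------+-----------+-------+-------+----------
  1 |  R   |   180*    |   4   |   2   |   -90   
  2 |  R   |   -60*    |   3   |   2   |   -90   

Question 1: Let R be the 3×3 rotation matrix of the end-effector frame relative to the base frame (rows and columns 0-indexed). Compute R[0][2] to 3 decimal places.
-0.866

End-effector z-axis (col 2 of R) = (-0.8660,0.0000,-0.5000)
R[0][2] = -0.8660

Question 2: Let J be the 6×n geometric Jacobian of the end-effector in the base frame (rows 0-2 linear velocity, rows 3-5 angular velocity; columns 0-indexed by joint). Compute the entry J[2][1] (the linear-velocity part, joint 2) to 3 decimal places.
-1.000

axis z_1 = (-0.0000,-1.0000,0.0000); lever o_n−o_1 = (-1.0000,-3.0000,1.7321)
cross product → J_v[:, 1] = (-1.7321,0.0000,-1.0000)
J_ω[:, 1] = z_1
entry J[2][1] = -1.0000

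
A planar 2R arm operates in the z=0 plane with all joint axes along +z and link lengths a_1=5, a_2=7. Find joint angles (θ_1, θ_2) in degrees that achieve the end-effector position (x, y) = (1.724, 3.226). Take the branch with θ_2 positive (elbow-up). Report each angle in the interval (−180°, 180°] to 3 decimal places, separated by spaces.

cos θ_2 = (13.3793−5²−7²)/(2·5·7) = -0.8660; θ_2 = 149.9983° (elbow-up)
β = atan2(3.2260,1.7240) = 61.8796°; ψ = atan2(3.5002,-1.0621) = 106.8796°
θ_1 = β − ψ = -45.0000°

-45.000 149.998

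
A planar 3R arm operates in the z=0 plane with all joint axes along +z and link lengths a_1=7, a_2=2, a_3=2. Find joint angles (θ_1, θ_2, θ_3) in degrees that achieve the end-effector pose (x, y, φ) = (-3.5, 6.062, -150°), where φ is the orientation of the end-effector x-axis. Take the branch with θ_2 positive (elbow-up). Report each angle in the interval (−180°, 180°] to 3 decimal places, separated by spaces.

88.109 90.005 31.886

wrist centre = target − a_3·(cos φ, sin φ) = (-1.7679, 7.0620)
cos θ_2 = (52.9975−7²−2²)/(2·7·2) = -0.0001; θ_2 = 90.0051° (elbow-up)
β = atan2(7.0620,-1.7679) = 104.0549°; ψ = atan2(2.0000,6.9998) = 15.9458°
θ_1 = β − ψ = 88.1092°
θ_3 = φ − θ_1 − θ_2 = 31.8857° (wrapped to (-180°,180°])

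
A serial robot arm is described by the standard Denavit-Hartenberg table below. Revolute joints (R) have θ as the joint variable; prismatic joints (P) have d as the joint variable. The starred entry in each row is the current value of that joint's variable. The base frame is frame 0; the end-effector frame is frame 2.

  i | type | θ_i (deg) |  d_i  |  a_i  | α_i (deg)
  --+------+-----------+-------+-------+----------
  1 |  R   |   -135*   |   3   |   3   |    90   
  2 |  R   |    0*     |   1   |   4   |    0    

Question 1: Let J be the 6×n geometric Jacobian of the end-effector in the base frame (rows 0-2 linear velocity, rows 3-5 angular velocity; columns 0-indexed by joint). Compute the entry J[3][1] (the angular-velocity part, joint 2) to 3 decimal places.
axis z_1 = (-0.7071,0.7071,0.0000); lever o_n−o_1 = (-3.5355,-2.1213,0.0000)
cross product → J_v[:, 1] = (0.0000,-0.0000,4.0000)
J_ω[:, 1] = z_1
entry J[3][1] = -0.7071

-0.707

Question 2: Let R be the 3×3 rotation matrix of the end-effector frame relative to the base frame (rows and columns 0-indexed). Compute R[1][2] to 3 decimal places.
End-effector z-axis (col 2 of R) = (-0.7071,0.7071,0.0000)
R[1][2] = 0.7071

0.707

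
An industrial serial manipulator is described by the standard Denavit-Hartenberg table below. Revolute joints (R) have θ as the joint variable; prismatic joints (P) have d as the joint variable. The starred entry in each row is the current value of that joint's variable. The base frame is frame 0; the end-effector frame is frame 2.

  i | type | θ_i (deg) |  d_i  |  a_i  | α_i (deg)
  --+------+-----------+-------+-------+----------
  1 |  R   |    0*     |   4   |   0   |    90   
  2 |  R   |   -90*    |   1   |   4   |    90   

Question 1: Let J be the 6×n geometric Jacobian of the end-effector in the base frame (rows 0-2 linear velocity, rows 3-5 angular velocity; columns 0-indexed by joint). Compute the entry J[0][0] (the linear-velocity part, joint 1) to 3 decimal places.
axis z_0 = ẑ; lever o_n−o_0 = (0.0000,-1.0000,0.0000)
cross product → J_v[:, 0] = (1.0000,0.0000,-0.0000)
J_ω[:, 0] = z_0
entry J[0][0] = 1.0000

1.000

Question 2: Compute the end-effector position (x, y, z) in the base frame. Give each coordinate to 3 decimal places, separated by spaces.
after link 1: o_1 = (0.0000, 0.0000, 4.0000)
after link 2: o_2 = (0.0000, -1.0000, 0.0000)

0.000 -1.000 0.000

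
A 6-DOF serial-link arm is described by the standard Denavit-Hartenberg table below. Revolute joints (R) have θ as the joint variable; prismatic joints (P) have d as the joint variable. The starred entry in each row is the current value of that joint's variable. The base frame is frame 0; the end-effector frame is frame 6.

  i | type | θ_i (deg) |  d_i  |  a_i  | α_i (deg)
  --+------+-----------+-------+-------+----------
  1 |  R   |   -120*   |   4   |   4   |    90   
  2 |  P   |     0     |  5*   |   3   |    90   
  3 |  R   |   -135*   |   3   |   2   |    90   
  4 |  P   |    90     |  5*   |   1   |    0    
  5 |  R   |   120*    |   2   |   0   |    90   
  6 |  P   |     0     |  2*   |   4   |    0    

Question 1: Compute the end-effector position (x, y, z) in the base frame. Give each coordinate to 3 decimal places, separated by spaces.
-12.022 2.562 0.268

after link 1: o_1 = (-2.0000, -3.4641, 4.0000)
after link 2: o_2 = (-7.8301, -3.5622, 4.0000)
after link 3: o_3 = (-5.8983, -3.0445, 1.0000)
after link 4: o_4 = (-7.1924, 1.7851, -0.0000)
after link 5: o_5 = (-7.7100, 3.7169, -0.0000)
after link 6: o_6 = (-12.0220, 2.5615, 0.2679)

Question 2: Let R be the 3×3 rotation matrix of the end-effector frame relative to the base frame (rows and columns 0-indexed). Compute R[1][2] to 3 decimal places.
-0.129

End-effector z-axis (col 2 of R) = (-0.4830,-0.1294,-0.8660)
R[1][2] = -0.1294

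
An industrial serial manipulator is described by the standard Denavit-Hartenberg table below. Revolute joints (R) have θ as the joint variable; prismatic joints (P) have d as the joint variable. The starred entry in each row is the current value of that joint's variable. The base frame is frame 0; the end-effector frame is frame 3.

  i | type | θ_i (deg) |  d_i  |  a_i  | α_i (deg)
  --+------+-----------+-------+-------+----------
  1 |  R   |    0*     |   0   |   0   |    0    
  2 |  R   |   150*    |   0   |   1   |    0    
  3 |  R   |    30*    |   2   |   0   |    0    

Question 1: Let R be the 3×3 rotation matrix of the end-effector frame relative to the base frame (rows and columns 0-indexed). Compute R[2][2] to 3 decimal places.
1.000

End-effector z-axis (col 2 of R) = (0.0000,0.0000,1.0000)
R[2][2] = 1.0000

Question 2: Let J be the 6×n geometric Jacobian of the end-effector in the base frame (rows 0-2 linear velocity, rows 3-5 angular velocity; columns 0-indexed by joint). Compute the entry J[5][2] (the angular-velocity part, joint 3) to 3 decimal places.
1.000

axis z_2 = (0.0000,0.0000,1.0000); lever o_n−o_2 = (0.0000,0.0000,2.0000)
cross product → J_v[:, 2] = (0.0000,0.0000,0.0000)
J_ω[:, 2] = z_2
entry J[5][2] = 1.0000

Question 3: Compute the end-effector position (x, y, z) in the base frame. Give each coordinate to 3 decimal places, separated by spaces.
after link 1: o_1 = (0.0000, 0.0000, 0.0000)
after link 2: o_2 = (-0.8660, 0.5000, 0.0000)
after link 3: o_3 = (-0.8660, 0.5000, 2.0000)

-0.866 0.500 2.000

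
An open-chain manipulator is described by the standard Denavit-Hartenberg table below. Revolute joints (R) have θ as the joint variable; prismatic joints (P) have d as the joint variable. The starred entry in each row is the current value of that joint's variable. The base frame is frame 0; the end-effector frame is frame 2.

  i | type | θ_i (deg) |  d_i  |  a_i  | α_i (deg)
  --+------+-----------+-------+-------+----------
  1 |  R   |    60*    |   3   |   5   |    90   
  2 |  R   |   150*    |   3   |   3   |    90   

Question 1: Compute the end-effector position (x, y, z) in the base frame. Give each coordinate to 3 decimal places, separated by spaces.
3.799 0.580 4.500

after link 1: o_1 = (2.5000, 4.3301, 3.0000)
after link 2: o_2 = (3.7990, 0.5801, 4.5000)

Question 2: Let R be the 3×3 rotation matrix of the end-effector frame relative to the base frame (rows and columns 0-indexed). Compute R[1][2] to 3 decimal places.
0.433

End-effector z-axis (col 2 of R) = (0.2500,0.4330,0.8660)
R[1][2] = 0.4330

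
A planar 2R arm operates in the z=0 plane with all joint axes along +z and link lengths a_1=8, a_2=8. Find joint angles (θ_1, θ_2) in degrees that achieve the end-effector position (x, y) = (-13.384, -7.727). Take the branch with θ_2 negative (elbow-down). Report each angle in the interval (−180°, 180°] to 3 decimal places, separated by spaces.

cos θ_2 = (238.8380−8²−8²)/(2·8·8) = 0.8659; θ_2 = -30.0119° (elbow-down)
β = atan2(-7.7270,-13.3840) = -150.0008°; ψ = atan2(-4.0014,14.9274) = -15.0059°
θ_1 = β − ψ = -134.9949°

-134.995 -30.012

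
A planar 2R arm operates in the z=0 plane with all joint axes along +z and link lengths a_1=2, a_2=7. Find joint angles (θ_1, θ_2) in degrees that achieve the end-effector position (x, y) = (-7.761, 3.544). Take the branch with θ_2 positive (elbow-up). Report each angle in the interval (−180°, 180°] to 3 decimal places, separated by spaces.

119.983 45.017

cos θ_2 = (72.7931−2²−7²)/(2·2·7) = 0.7069; θ_2 = 45.0172° (elbow-up)
β = atan2(3.5440,-7.7610) = 155.4566°; ψ = atan2(4.9512,6.9483) = 35.4731°
θ_1 = β − ψ = 119.9835°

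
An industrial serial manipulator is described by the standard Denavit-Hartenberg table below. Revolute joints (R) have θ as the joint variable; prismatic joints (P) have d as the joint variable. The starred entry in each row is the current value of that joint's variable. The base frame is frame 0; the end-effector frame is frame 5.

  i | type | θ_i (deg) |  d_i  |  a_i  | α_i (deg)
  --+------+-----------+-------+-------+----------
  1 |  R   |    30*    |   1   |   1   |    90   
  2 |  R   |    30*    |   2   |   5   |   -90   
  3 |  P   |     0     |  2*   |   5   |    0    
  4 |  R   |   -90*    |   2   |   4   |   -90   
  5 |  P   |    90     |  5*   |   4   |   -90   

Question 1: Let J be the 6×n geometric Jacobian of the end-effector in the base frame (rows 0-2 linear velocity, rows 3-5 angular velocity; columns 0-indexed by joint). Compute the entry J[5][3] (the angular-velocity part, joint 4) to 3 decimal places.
axis z_3 = (-0.4330,-0.2500,0.8660); lever o_n−o_3 = (6.6160,-0.7990,0.7679)
cross product → J_v[:, 3] = (0.5000,6.0622,2.0000)
J_ω[:, 3] = z_3
entry J[5][3] = 0.8660

0.866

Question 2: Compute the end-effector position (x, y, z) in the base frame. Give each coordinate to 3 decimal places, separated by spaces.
after link 1: o_1 = (0.8660, 0.5000, 1.0000)
after link 2: o_2 = (5.6160, 0.9330, 3.5000)
after link 3: o_3 = (8.5000, 2.5981, 7.7321)
after link 4: o_4 = (9.6340, -1.3660, 9.4641)
after link 5: o_5 = (15.1160, 1.7990, 8.5000)

15.116 1.799 8.500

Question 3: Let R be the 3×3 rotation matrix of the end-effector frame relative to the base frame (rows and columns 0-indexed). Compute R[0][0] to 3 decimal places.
End-effector x-axis (col 0 of R) = (0.4330,0.2500,-0.8660)
R[0][0] = 0.4330

0.433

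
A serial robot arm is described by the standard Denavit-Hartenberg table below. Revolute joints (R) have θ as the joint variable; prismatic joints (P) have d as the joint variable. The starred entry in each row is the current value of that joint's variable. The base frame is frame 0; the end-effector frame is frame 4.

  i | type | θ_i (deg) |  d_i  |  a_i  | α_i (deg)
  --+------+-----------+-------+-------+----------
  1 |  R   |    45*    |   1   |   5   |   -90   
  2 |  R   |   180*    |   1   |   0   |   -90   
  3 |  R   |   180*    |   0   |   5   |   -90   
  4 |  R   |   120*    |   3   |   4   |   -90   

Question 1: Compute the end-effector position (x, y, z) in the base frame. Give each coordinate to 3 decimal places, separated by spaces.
2.828 8.485 -2.464

after link 1: o_1 = (3.5355, 3.5355, 1.0000)
after link 2: o_2 = (2.8284, 4.2426, 1.0000)
after link 3: o_3 = (6.3640, 7.7782, 1.0000)
after link 4: o_4 = (2.8284, 8.4853, -2.4641)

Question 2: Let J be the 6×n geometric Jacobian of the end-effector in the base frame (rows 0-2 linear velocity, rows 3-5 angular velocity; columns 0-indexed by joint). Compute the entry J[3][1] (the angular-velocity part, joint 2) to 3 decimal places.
axis z_1 = (-0.7071,0.7071,0.0000); lever o_n−o_1 = (-0.7071,4.9497,-3.4641)
cross product → J_v[:, 1] = (-2.4495,-2.4495,-3.0000)
J_ω[:, 1] = z_1
entry J[3][1] = -0.7071

-0.707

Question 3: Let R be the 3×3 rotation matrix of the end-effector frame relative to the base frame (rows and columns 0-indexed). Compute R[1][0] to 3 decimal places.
-0.354

End-effector x-axis (col 0 of R) = (-0.3536,-0.3536,-0.8660)
R[1][0] = -0.3536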